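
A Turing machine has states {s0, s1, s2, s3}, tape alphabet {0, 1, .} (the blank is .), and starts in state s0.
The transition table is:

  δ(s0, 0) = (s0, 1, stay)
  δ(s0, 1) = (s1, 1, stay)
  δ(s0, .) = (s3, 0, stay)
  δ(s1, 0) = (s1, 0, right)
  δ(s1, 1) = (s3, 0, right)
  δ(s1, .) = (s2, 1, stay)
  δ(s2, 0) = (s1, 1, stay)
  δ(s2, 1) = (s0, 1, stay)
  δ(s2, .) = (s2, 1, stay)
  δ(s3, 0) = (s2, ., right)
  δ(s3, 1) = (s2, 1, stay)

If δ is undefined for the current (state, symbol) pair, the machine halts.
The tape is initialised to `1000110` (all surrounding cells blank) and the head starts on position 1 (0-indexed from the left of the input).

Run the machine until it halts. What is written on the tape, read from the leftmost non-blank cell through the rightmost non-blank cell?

state=s0 head=1 tape=1[0]00110..   (s0,0)→(s0,1,stay)
state=s0 head=1 tape=1[1]00110..   (s0,1)→(s1,1,stay)
state=s1 head=1 tape=1[1]00110..   (s1,1)→(s3,0,right)
state=s3 head=2 tape=10[0]0110..   (s3,0)→(s2,.,right)
state=s2 head=3 tape=10.[0]110..   (s2,0)→(s1,1,stay)
state=s1 head=3 tape=10.[1]110..   (s1,1)→(s3,0,right)
state=s3 head=4 tape=10.0[1]10..   (s3,1)→(s2,1,stay)
state=s2 head=4 tape=10.0[1]10..   (s2,1)→(s0,1,stay)
state=s0 head=4 tape=10.0[1]10..   (s0,1)→(s1,1,stay)
state=s1 head=4 tape=10.0[1]10..   (s1,1)→(s3,0,right)
state=s3 head=5 tape=10.00[1]0..   (s3,1)→(s2,1,stay)
state=s2 head=5 tape=10.00[1]0..   (s2,1)→(s0,1,stay)
state=s0 head=5 tape=10.00[1]0..   (s0,1)→(s1,1,stay)
state=s1 head=5 tape=10.00[1]0..   (s1,1)→(s3,0,right)
state=s3 head=6 tape=10.000[0]..   (s3,0)→(s2,.,right)
state=s2 head=7 tape=10.000.[.].   (s2,.)→(s2,1,stay)
state=s2 head=7 tape=10.000.[1].   (s2,1)→(s0,1,stay)
state=s0 head=7 tape=10.000.[1].   (s0,1)→(s1,1,stay)
state=s1 head=7 tape=10.000.[1].   (s1,1)→(s3,0,right)
state=s3 head=8 tape=10.000.0[.]
The non-blank tape span at halt is 10.000.0.

10.000.0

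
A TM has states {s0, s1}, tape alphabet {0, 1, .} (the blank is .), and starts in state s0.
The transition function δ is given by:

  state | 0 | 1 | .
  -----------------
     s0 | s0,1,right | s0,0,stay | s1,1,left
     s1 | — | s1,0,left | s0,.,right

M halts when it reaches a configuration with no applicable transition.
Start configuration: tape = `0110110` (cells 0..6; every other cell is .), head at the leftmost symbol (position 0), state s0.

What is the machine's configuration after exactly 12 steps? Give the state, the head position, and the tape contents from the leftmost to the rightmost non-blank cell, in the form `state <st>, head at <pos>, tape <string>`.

state s1, head at 6, tape 11111111

s0 | [0]110110.   read 0 → write 1, move right, go to s0
s0 | 1[1]10110.   read 1 → write 0, move stay, go to s0
s0 | 1[0]10110.   read 0 → write 1, move right, go to s0
s0 | 11[1]0110.   read 1 → write 0, move stay, go to s0
s0 | 11[0]0110.   read 0 → write 1, move right, go to s0
s0 | 111[0]110.   read 0 → write 1, move right, go to s0
s0 | 1111[1]10.   read 1 → write 0, move stay, go to s0
s0 | 1111[0]10.   read 0 → write 1, move right, go to s0
s0 | 11111[1]0.   read 1 → write 0, move stay, go to s0
s0 | 11111[0]0.   read 0 → write 1, move right, go to s0
s0 | 111111[0].   read 0 → write 1, move right, go to s0
s0 | 1111111[.]   read . → write 1, move left, go to s1
s1 | 111111[1]1
After 12 steps: state s1, head at 6, tape 11111111.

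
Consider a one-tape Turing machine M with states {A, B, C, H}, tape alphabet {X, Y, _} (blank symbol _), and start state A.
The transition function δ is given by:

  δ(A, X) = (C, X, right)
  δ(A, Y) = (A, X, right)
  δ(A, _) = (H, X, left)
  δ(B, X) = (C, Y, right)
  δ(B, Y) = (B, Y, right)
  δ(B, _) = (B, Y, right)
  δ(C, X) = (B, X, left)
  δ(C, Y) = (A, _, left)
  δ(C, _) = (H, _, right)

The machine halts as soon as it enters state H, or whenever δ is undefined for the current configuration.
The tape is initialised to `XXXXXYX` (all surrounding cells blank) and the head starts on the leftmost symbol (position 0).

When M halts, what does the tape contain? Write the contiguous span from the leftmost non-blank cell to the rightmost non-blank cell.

YYYYXXX

A | [X]XXXXYX   read X → write X, move right, go to C
C | X[X]XXXYX   read X → write X, move left, go to B
B | [X]XXXXYX   read X → write Y, move right, go to C
C | Y[X]XXXYX   read X → write X, move left, go to B
B | [Y]XXXXYX   read Y → write Y, move right, go to B
B | Y[X]XXXYX   read X → write Y, move right, go to C
C | YY[X]XXYX   read X → write X, move left, go to B
B | Y[Y]XXXYX   read Y → write Y, move right, go to B
B | YY[X]XXYX   read X → write Y, move right, go to C
C | YYY[X]XYX   read X → write X, move left, go to B
B | YY[Y]XXYX   read Y → write Y, move right, go to B
B | YYY[X]XYX   read X → write Y, move right, go to C
C | YYYY[X]YX   read X → write X, move left, go to B
B | YYY[Y]XYX   read Y → write Y, move right, go to B
B | YYYY[X]YX   read X → write Y, move right, go to C
C | YYYYY[Y]X   read Y → write _, move left, go to A
A | YYYY[Y]_X   read Y → write X, move right, go to A
A | YYYYX[_]X   read _ → write X, move left, go to H
H | YYYY[X]XX
The non-blank tape span at halt is YYYYXXX.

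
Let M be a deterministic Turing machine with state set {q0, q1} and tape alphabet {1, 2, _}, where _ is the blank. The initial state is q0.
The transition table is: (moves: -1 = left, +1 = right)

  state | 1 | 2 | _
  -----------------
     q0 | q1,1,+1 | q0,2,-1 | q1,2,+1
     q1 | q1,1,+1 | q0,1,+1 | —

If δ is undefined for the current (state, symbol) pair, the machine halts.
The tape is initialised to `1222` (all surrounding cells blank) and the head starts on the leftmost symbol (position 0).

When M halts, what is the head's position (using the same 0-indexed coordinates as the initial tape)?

q0 | [1]222__   read 1 → write 1, move +1, go to q1
q1 | 1[2]22__   read 2 → write 1, move +1, go to q0
q0 | 11[2]2__   read 2 → write 2, move -1, go to q0
q0 | 1[1]22__   read 1 → write 1, move +1, go to q1
q1 | 11[2]2__   read 2 → write 1, move +1, go to q0
q0 | 111[2]__   read 2 → write 2, move -1, go to q0
q0 | 11[1]2__   read 1 → write 1, move +1, go to q1
q1 | 111[2]__   read 2 → write 1, move +1, go to q0
q0 | 1111[_]_   read _ → write 2, move +1, go to q1
q1 | 11112[_]
At halt the head is at cell 5.

5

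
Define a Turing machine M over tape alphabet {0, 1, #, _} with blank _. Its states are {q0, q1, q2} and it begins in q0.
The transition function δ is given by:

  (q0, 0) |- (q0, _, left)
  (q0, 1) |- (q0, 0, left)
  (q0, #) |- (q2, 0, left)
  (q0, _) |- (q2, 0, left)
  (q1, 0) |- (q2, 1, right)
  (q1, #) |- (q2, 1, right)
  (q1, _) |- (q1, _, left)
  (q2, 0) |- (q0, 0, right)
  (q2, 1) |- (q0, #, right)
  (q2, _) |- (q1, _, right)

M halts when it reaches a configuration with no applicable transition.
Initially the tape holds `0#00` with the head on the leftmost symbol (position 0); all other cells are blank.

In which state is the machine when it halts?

q1

q0 | __[0]#00   read 0 → write _, move left, go to q0
q0 | _[_]_#00   read _ → write 0, move left, go to q2
q2 | [_]0_#00   read _ → write _, move right, go to q1
q1 | _[0]_#00   read 0 → write 1, move right, go to q2
q2 | _1[_]#00   read _ → write _, move right, go to q1
q1 | _1_[#]00   read # → write 1, move right, go to q2
q2 | _1_1[0]0   read 0 → write 0, move right, go to q0
q0 | _1_10[0]   read 0 → write _, move left, go to q0
q0 | _1_1[0]_   read 0 → write _, move left, go to q0
q0 | _1_[1]__   read 1 → write 0, move left, go to q0
q0 | _1[_]0__   read _ → write 0, move left, go to q2
q2 | _[1]00__   read 1 → write #, move right, go to q0
q0 | _#[0]0__   read 0 → write _, move left, go to q0
q0 | _[#]_0__   read # → write 0, move left, go to q2
q2 | [_]0_0__   read _ → write _, move right, go to q1
q1 | _[0]_0__   read 0 → write 1, move right, go to q2
q2 | _1[_]0__   read _ → write _, move right, go to q1
q1 | _1_[0]__   read 0 → write 1, move right, go to q2
q2 | _1_1[_]_   read _ → write _, move right, go to q1
q1 | _1_1_[_]   read _ → write _, move left, go to q1
q1 | _1_1[_]_   read _ → write _, move left, go to q1
q1 | _1_[1]__
No transition is defined for (q1, 1); M halts in state q1.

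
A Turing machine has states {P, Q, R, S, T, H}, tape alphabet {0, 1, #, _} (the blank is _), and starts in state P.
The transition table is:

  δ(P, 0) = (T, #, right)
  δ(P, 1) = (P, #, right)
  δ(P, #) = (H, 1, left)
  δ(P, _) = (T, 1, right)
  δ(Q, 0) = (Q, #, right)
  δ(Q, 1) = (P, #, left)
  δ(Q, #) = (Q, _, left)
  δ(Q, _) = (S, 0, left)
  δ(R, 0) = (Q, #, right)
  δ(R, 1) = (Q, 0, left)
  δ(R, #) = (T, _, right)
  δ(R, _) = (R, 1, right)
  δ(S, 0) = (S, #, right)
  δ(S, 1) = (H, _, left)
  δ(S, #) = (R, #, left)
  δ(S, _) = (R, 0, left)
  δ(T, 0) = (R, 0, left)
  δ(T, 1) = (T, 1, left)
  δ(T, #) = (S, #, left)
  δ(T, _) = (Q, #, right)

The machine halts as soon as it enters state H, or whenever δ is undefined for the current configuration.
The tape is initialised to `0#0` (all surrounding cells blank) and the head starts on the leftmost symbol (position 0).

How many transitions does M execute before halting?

P | ______[0]#0   read 0 → write #, move right, go to T
T | ______#[#]0   read # → write #, move left, go to S
S | ______[#]#0   read # → write #, move left, go to R
R | _____[_]##0   read _ → write 1, move right, go to R
R | _____1[#]#0   read # → write _, move right, go to T
T | _____1_[#]0   read # → write #, move left, go to S
S | _____1[_]#0   read _ → write 0, move left, go to R
R | _____[1]0#0   read 1 → write 0, move left, go to Q
Q | ____[_]00#0   read _ → write 0, move left, go to S
S | ___[_]000#0   read _ → write 0, move left, go to R
R | __[_]0000#0   read _ → write 1, move right, go to R
R | __1[0]000#0   read 0 → write #, move right, go to Q
Q | __1#[0]00#0   read 0 → write #, move right, go to Q
Q | __1##[0]0#0   read 0 → write #, move right, go to Q
Q | __1###[0]#0   read 0 → write #, move right, go to Q
Q | __1####[#]0   read # → write _, move left, go to Q
Q | __1###[#]_0   read # → write _, move left, go to Q
Q | __1##[#]__0   read # → write _, move left, go to Q
Q | __1#[#]___0   read # → write _, move left, go to Q
Q | __1[#]____0   read # → write _, move left, go to Q
Q | __[1]_____0   read 1 → write #, move left, go to P
P | _[_]#_____0   read _ → write 1, move right, go to T
T | _1[#]_____0   read # → write #, move left, go to S
S | _[1]#_____0   read 1 → write _, move left, go to H
H | [_]_#_____0
M halts after 24 transitions.

24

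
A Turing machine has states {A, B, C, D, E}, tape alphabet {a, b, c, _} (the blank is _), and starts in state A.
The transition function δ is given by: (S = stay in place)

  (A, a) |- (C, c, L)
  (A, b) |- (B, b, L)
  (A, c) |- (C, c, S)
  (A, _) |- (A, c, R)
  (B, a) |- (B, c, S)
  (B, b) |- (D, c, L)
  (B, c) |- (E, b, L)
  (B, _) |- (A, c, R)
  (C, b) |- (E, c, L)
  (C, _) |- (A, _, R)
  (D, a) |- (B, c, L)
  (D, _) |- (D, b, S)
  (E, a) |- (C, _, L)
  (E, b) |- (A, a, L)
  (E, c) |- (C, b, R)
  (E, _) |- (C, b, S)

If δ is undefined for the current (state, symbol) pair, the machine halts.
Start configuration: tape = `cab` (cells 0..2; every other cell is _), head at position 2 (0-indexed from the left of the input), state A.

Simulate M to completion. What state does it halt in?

A | _ca[b]   read b → write b, move L, go to B
B | _c[a]b   read a → write c, move S, go to B
B | _c[c]b   read c → write b, move L, go to E
E | _[c]bb   read c → write b, move R, go to C
C | _b[b]b   read b → write c, move L, go to E
E | _[b]cb   read b → write a, move L, go to A
A | [_]acb   read _ → write c, move R, go to A
A | c[a]cb   read a → write c, move L, go to C
C | [c]ccb
No transition is defined for (C, c); M halts in state C.

C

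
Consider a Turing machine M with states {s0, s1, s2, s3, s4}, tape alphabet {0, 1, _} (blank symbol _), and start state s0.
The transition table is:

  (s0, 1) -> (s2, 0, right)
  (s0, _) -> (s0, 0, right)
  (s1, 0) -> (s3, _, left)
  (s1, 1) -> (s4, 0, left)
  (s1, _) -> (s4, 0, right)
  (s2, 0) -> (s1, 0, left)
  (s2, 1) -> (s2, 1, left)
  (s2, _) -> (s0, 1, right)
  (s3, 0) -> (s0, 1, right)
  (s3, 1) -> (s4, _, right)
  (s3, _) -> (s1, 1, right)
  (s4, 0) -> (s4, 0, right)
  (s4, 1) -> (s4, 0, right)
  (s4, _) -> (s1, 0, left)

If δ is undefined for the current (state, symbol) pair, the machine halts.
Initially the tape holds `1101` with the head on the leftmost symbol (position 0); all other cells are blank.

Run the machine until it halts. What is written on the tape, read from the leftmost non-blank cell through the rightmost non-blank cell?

000100

state=s0 head=0 tape=_[1]101_   (s0,1)→(s2,0,right)
state=s2 head=1 tape=_0[1]01_   (s2,1)→(s2,1,left)
state=s2 head=0 tape=_[0]101_   (s2,0)→(s1,0,left)
state=s1 head=-1 tape=[_]0101_   (s1,_)→(s4,0,right)
state=s4 head=0 tape=0[0]101_   (s4,0)→(s4,0,right)
state=s4 head=1 tape=00[1]01_   (s4,1)→(s4,0,right)
state=s4 head=2 tape=000[0]1_   (s4,0)→(s4,0,right)
state=s4 head=3 tape=0000[1]_   (s4,1)→(s4,0,right)
state=s4 head=4 tape=00000[_]   (s4,_)→(s1,0,left)
state=s1 head=3 tape=0000[0]0   (s1,0)→(s3,_,left)
state=s3 head=2 tape=000[0]_0   (s3,0)→(s0,1,right)
state=s0 head=3 tape=0001[_]0   (s0,_)→(s0,0,right)
state=s0 head=4 tape=00010[0]
The non-blank tape span at halt is 000100.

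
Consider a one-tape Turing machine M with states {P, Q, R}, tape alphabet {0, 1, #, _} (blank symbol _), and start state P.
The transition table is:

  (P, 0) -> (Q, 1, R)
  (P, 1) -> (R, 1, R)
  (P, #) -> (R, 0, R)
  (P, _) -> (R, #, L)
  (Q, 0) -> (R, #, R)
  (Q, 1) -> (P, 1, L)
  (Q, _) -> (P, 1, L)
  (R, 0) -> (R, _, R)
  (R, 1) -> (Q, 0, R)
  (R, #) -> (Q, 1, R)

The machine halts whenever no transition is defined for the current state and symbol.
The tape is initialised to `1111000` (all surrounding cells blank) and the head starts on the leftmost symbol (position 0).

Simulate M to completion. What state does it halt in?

P | [1]111000_   read 1 → write 1, move R, go to R
R | 1[1]11000_   read 1 → write 0, move R, go to Q
Q | 10[1]1000_   read 1 → write 1, move L, go to P
P | 1[0]11000_   read 0 → write 1, move R, go to Q
Q | 11[1]1000_   read 1 → write 1, move L, go to P
P | 1[1]11000_   read 1 → write 1, move R, go to R
R | 11[1]1000_   read 1 → write 0, move R, go to Q
Q | 110[1]000_   read 1 → write 1, move L, go to P
P | 11[0]1000_   read 0 → write 1, move R, go to Q
Q | 111[1]000_   read 1 → write 1, move L, go to P
P | 11[1]1000_   read 1 → write 1, move R, go to R
R | 111[1]000_   read 1 → write 0, move R, go to Q
Q | 1110[0]00_   read 0 → write #, move R, go to R
R | 1110#[0]0_   read 0 → write _, move R, go to R
R | 1110#_[0]_   read 0 → write _, move R, go to R
R | 1110#__[_]
No transition is defined for (R, _); M halts in state R.

R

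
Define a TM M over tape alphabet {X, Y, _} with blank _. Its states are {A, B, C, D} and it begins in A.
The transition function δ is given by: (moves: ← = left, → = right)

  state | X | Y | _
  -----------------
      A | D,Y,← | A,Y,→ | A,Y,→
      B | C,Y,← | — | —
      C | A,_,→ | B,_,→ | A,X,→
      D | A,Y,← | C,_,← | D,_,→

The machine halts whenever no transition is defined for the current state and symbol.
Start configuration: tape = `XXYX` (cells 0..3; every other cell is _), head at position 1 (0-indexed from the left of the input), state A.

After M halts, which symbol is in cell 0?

Y

state=A head=1 tape=_X[X]YX   (A,X)→(D,Y,←)
state=D head=0 tape=_[X]YYX   (D,X)→(A,Y,←)
state=A head=-1 tape=[_]YYYX   (A,_)→(A,Y,→)
state=A head=0 tape=Y[Y]YYX   (A,Y)→(A,Y,→)
state=A head=1 tape=YY[Y]YX   (A,Y)→(A,Y,→)
state=A head=2 tape=YYY[Y]X   (A,Y)→(A,Y,→)
state=A head=3 tape=YYYY[X]   (A,X)→(D,Y,←)
state=D head=2 tape=YYY[Y]Y   (D,Y)→(C,_,←)
state=C head=1 tape=YY[Y]_Y   (C,Y)→(B,_,→)
state=B head=2 tape=YY_[_]Y
Cell 0 holds Y when M halts.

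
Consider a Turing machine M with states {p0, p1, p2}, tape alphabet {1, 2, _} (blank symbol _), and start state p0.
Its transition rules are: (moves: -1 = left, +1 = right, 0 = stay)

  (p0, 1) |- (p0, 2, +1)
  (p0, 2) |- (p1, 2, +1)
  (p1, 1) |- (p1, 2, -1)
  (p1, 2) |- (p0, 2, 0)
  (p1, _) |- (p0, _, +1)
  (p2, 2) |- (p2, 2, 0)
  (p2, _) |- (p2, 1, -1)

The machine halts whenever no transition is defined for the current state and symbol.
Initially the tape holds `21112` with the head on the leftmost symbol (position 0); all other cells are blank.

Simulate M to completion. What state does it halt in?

p0

p0 | [2]1112__   read 2 → write 2, move +1, go to p1
p1 | 2[1]112__   read 1 → write 2, move -1, go to p1
p1 | [2]2112__   read 2 → write 2, move 0, go to p0
p0 | [2]2112__   read 2 → write 2, move +1, go to p1
p1 | 2[2]112__   read 2 → write 2, move 0, go to p0
p0 | 2[2]112__   read 2 → write 2, move +1, go to p1
p1 | 22[1]12__   read 1 → write 2, move -1, go to p1
p1 | 2[2]212__   read 2 → write 2, move 0, go to p0
p0 | 2[2]212__   read 2 → write 2, move +1, go to p1
p1 | 22[2]12__   read 2 → write 2, move 0, go to p0
p0 | 22[2]12__   read 2 → write 2, move +1, go to p1
p1 | 222[1]2__   read 1 → write 2, move -1, go to p1
p1 | 22[2]22__   read 2 → write 2, move 0, go to p0
p0 | 22[2]22__   read 2 → write 2, move +1, go to p1
p1 | 222[2]2__   read 2 → write 2, move 0, go to p0
p0 | 222[2]2__   read 2 → write 2, move +1, go to p1
p1 | 2222[2]__   read 2 → write 2, move 0, go to p0
p0 | 2222[2]__   read 2 → write 2, move +1, go to p1
p1 | 22222[_]_   read _ → write _, move +1, go to p0
p0 | 22222_[_]
No transition is defined for (p0, _); M halts in state p0.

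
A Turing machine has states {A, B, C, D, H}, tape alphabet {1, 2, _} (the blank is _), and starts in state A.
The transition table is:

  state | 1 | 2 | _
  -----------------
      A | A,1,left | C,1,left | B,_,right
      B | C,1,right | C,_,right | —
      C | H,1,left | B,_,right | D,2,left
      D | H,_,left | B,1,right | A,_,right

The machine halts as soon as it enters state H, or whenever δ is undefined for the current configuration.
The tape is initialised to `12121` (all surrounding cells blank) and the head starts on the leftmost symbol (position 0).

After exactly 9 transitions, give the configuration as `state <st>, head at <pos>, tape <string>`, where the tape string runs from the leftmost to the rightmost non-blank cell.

state H, head at 3, tape 1_1__2

state=A head=0 tape=_[1]2121_   (A,1)→(A,1,left)
state=A head=-1 tape=[_]12121_   (A,_)→(B,_,right)
state=B head=0 tape=_[1]2121_   (B,1)→(C,1,right)
state=C head=1 tape=_1[2]121_   (C,2)→(B,_,right)
state=B head=2 tape=_1_[1]21_   (B,1)→(C,1,right)
state=C head=3 tape=_1_1[2]1_   (C,2)→(B,_,right)
state=B head=4 tape=_1_1_[1]_   (B,1)→(C,1,right)
state=C head=5 tape=_1_1_1[_]   (C,_)→(D,2,left)
state=D head=4 tape=_1_1_[1]2   (D,1)→(H,_,left)
state=H head=3 tape=_1_1[_]_2
After 9 steps: state H, head at 3, tape 1_1__2.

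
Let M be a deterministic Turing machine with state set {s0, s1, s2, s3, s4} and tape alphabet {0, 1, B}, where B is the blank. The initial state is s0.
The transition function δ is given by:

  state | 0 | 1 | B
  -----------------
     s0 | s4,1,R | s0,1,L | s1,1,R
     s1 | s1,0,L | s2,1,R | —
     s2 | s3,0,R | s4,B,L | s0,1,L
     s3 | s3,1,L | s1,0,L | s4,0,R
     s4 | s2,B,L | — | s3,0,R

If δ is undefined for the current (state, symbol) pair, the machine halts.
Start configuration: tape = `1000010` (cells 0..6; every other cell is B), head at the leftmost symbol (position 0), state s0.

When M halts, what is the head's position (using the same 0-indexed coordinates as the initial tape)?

state=s0 head=0 tape=BB[1]000010   (s0,1)→(s0,1,L)
state=s0 head=-1 tape=B[B]1000010   (s0,B)→(s1,1,R)
state=s1 head=0 tape=B1[1]000010   (s1,1)→(s2,1,R)
state=s2 head=1 tape=B11[0]00010   (s2,0)→(s3,0,R)
state=s3 head=2 tape=B110[0]0010   (s3,0)→(s3,1,L)
state=s3 head=1 tape=B11[0]10010   (s3,0)→(s3,1,L)
state=s3 head=0 tape=B1[1]110010   (s3,1)→(s1,0,L)
state=s1 head=-1 tape=B[1]0110010   (s1,1)→(s2,1,R)
state=s2 head=0 tape=B1[0]110010   (s2,0)→(s3,0,R)
state=s3 head=1 tape=B10[1]10010   (s3,1)→(s1,0,L)
state=s1 head=0 tape=B1[0]010010   (s1,0)→(s1,0,L)
state=s1 head=-1 tape=B[1]0010010   (s1,1)→(s2,1,R)
state=s2 head=0 tape=B1[0]010010   (s2,0)→(s3,0,R)
state=s3 head=1 tape=B10[0]10010   (s3,0)→(s3,1,L)
state=s3 head=0 tape=B1[0]110010   (s3,0)→(s3,1,L)
state=s3 head=-1 tape=B[1]1110010   (s3,1)→(s1,0,L)
state=s1 head=-2 tape=[B]01110010
At halt the head is at cell -2.

-2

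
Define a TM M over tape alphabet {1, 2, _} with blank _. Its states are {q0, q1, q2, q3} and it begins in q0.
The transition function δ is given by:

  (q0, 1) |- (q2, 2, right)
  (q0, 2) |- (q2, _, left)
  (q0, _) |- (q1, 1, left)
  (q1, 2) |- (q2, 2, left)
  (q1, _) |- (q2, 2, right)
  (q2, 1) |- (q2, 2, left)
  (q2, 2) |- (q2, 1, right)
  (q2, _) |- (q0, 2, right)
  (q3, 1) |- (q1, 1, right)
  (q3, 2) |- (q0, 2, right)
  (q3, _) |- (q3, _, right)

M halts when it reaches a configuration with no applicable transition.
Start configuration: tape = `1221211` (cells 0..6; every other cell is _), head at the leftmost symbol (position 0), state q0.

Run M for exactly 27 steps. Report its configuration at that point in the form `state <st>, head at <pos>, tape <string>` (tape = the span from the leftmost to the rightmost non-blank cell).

state=q0 head=0 tape=_[1]221211   (q0,1)→(q2,2,right)
state=q2 head=1 tape=_2[2]21211   (q2,2)→(q2,1,right)
state=q2 head=2 tape=_21[2]1211   (q2,2)→(q2,1,right)
state=q2 head=3 tape=_211[1]211   (q2,1)→(q2,2,left)
state=q2 head=2 tape=_21[1]2211   (q2,1)→(q2,2,left)
state=q2 head=1 tape=_2[1]22211   (q2,1)→(q2,2,left)
state=q2 head=0 tape=_[2]222211   (q2,2)→(q2,1,right)
state=q2 head=1 tape=_1[2]22211   (q2,2)→(q2,1,right)
state=q2 head=2 tape=_11[2]2211   (q2,2)→(q2,1,right)
state=q2 head=3 tape=_111[2]211   (q2,2)→(q2,1,right)
state=q2 head=4 tape=_1111[2]11   (q2,2)→(q2,1,right)
state=q2 head=5 tape=_11111[1]1   (q2,1)→(q2,2,left)
state=q2 head=4 tape=_1111[1]21   (q2,1)→(q2,2,left)
state=q2 head=3 tape=_111[1]221   (q2,1)→(q2,2,left)
state=q2 head=2 tape=_11[1]2221   (q2,1)→(q2,2,left)
state=q2 head=1 tape=_1[1]22221   (q2,1)→(q2,2,left)
state=q2 head=0 tape=_[1]222221   (q2,1)→(q2,2,left)
state=q2 head=-1 tape=[_]2222221   (q2,_)→(q0,2,right)
state=q0 head=0 tape=2[2]222221   (q0,2)→(q2,_,left)
state=q2 head=-1 tape=[2]_222221   (q2,2)→(q2,1,right)
state=q2 head=0 tape=1[_]222221   (q2,_)→(q0,2,right)
state=q0 head=1 tape=12[2]22221   (q0,2)→(q2,_,left)
state=q2 head=0 tape=1[2]_22221   (q2,2)→(q2,1,right)
state=q2 head=1 tape=11[_]22221   (q2,_)→(q0,2,right)
state=q0 head=2 tape=112[2]2221   (q0,2)→(q2,_,left)
state=q2 head=1 tape=11[2]_2221   (q2,2)→(q2,1,right)
state=q2 head=2 tape=111[_]2221   (q2,_)→(q0,2,right)
state=q0 head=3 tape=1112[2]221
After 27 steps: state q0, head at 3, tape 11122221.

state q0, head at 3, tape 11122221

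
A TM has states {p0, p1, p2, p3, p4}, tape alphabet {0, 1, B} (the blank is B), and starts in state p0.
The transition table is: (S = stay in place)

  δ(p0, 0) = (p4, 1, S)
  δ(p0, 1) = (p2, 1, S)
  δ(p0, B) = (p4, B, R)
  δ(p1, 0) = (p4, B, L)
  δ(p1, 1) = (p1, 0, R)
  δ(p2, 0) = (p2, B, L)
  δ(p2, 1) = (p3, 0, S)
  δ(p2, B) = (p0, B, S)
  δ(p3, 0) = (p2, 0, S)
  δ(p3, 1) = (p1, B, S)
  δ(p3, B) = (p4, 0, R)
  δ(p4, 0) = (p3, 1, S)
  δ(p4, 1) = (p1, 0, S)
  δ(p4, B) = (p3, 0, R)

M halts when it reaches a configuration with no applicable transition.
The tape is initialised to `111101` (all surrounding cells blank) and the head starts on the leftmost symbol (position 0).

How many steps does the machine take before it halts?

p0 | B[1]11101   read 1 → write 1, move S, go to p2
p2 | B[1]11101   read 1 → write 0, move S, go to p3
p3 | B[0]11101   read 0 → write 0, move S, go to p2
p2 | B[0]11101   read 0 → write B, move L, go to p2
p2 | [B]B11101   read B → write B, move S, go to p0
p0 | [B]B11101   read B → write B, move R, go to p4
p4 | B[B]11101   read B → write 0, move R, go to p3
p3 | B0[1]1101   read 1 → write B, move S, go to p1
p1 | B0[B]1101
M halts after 8 transitions.

8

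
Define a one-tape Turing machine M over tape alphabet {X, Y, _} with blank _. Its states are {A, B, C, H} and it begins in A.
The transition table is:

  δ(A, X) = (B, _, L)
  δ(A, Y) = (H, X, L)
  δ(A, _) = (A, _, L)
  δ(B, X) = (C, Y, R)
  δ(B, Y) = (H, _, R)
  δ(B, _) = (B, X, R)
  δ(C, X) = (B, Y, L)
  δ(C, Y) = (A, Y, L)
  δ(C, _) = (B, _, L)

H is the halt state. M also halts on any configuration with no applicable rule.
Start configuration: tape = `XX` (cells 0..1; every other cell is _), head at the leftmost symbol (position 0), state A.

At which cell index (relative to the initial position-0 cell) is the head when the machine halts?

state=A head=0 tape=_[X]X_   (A,X)→(B,_,L)
state=B head=-1 tape=[_]_X_   (B,_)→(B,X,R)
state=B head=0 tape=X[_]X_   (B,_)→(B,X,R)
state=B head=1 tape=XX[X]_   (B,X)→(C,Y,R)
state=C head=2 tape=XXY[_]   (C,_)→(B,_,L)
state=B head=1 tape=XX[Y]_   (B,Y)→(H,_,R)
state=H head=2 tape=XX_[_]
At halt the head is at cell 2.

2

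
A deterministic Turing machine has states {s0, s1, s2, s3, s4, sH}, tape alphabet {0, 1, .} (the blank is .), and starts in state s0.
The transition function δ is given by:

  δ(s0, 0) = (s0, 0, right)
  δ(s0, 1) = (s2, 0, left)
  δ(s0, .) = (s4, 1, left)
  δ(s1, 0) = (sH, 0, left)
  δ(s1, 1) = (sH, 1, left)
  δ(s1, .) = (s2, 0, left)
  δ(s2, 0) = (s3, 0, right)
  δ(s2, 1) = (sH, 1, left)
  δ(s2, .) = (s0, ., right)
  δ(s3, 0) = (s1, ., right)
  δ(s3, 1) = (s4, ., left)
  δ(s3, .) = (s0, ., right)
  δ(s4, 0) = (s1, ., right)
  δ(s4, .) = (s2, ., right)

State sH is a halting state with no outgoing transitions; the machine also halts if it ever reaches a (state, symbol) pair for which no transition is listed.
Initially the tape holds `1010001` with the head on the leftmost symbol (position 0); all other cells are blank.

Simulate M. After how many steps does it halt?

8

state=s0 head=0 tape=.[1]010001   (s0,1)→(s2,0,left)
state=s2 head=-1 tape=[.]0010001   (s2,.)→(s0,.,right)
state=s0 head=0 tape=.[0]010001   (s0,0)→(s0,0,right)
state=s0 head=1 tape=.0[0]10001   (s0,0)→(s0,0,right)
state=s0 head=2 tape=.00[1]0001   (s0,1)→(s2,0,left)
state=s2 head=1 tape=.0[0]00001   (s2,0)→(s3,0,right)
state=s3 head=2 tape=.00[0]0001   (s3,0)→(s1,.,right)
state=s1 head=3 tape=.00.[0]001   (s1,0)→(sH,0,left)
state=sH head=2 tape=.00[.]0001
M halts after 8 transitions.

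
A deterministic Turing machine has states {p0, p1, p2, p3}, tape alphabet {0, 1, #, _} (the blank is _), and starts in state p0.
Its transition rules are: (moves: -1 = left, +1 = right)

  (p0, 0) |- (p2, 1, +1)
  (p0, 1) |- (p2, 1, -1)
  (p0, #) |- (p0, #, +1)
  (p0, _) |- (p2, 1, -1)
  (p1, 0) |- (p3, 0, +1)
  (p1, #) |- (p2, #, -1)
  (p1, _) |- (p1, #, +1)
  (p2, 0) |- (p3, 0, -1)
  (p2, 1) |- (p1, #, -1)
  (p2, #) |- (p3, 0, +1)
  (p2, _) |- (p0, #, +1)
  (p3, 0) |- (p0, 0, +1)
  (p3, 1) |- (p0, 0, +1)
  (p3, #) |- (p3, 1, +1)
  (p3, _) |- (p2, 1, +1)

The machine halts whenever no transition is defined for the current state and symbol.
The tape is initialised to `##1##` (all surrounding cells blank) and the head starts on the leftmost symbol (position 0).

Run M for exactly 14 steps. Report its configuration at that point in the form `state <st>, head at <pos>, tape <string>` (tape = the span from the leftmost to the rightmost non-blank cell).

state p2, head at 6, tape #00#011

p0 | [#]#1##__   read # → write #, move +1, go to p0
p0 | #[#]1##__   read # → write #, move +1, go to p0
p0 | ##[1]##__   read 1 → write 1, move -1, go to p2
p2 | #[#]1##__   read # → write 0, move +1, go to p3
p3 | #0[1]##__   read 1 → write 0, move +1, go to p0
p0 | #00[#]#__   read # → write #, move +1, go to p0
p0 | #00#[#]__   read # → write #, move +1, go to p0
p0 | #00##[_]_   read _ → write 1, move -1, go to p2
p2 | #00#[#]1_   read # → write 0, move +1, go to p3
p3 | #00#0[1]_   read 1 → write 0, move +1, go to p0
p0 | #00#00[_]   read _ → write 1, move -1, go to p2
p2 | #00#0[0]1   read 0 → write 0, move -1, go to p3
p3 | #00#[0]01   read 0 → write 0, move +1, go to p0
p0 | #00#0[0]1   read 0 → write 1, move +1, go to p2
p2 | #00#01[1]
After 14 steps: state p2, head at 6, tape #00#011.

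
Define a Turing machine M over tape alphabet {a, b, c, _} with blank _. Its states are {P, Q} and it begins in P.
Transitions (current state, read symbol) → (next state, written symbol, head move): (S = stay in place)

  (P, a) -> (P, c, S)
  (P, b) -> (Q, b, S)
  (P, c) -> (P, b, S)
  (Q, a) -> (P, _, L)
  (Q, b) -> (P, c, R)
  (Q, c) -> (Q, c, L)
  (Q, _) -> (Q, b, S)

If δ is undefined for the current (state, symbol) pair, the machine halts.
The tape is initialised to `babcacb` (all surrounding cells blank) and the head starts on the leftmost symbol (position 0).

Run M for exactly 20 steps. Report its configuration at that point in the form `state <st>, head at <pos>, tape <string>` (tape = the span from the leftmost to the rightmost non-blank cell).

state P, head at 7, tape ccccccc

state=P head=0 tape=[b]abcacb_   (P,b)→(Q,b,S)
state=Q head=0 tape=[b]abcacb_   (Q,b)→(P,c,R)
state=P head=1 tape=c[a]bcacb_   (P,a)→(P,c,S)
state=P head=1 tape=c[c]bcacb_   (P,c)→(P,b,S)
state=P head=1 tape=c[b]bcacb_   (P,b)→(Q,b,S)
state=Q head=1 tape=c[b]bcacb_   (Q,b)→(P,c,R)
state=P head=2 tape=cc[b]cacb_   (P,b)→(Q,b,S)
state=Q head=2 tape=cc[b]cacb_   (Q,b)→(P,c,R)
state=P head=3 tape=ccc[c]acb_   (P,c)→(P,b,S)
state=P head=3 tape=ccc[b]acb_   (P,b)→(Q,b,S)
state=Q head=3 tape=ccc[b]acb_   (Q,b)→(P,c,R)
state=P head=4 tape=cccc[a]cb_   (P,a)→(P,c,S)
state=P head=4 tape=cccc[c]cb_   (P,c)→(P,b,S)
state=P head=4 tape=cccc[b]cb_   (P,b)→(Q,b,S)
state=Q head=4 tape=cccc[b]cb_   (Q,b)→(P,c,R)
state=P head=5 tape=ccccc[c]b_   (P,c)→(P,b,S)
state=P head=5 tape=ccccc[b]b_   (P,b)→(Q,b,S)
state=Q head=5 tape=ccccc[b]b_   (Q,b)→(P,c,R)
state=P head=6 tape=cccccc[b]_   (P,b)→(Q,b,S)
state=Q head=6 tape=cccccc[b]_   (Q,b)→(P,c,R)
state=P head=7 tape=ccccccc[_]
After 20 steps: state P, head at 7, tape ccccccc.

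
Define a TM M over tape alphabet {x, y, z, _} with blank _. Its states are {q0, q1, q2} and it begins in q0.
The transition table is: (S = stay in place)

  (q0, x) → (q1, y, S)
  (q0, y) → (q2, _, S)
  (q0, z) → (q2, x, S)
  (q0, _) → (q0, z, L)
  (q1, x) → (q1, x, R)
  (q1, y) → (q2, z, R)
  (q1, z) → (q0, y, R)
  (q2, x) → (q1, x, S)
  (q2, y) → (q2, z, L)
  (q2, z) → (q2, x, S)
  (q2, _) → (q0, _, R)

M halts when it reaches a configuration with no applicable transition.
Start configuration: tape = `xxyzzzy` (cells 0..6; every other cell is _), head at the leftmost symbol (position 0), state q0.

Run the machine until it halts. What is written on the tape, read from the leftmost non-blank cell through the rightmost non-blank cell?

zxzxyxxyx

q0 | [x]xyzzzy___   read x → write y, move S, go to q1
q1 | [y]xyzzzy___   read y → write z, move R, go to q2
q2 | z[x]yzzzy___   read x → write x, move S, go to q1
q1 | z[x]yzzzy___   read x → write x, move R, go to q1
q1 | zx[y]zzzy___   read y → write z, move R, go to q2
q2 | zxz[z]zzy___   read z → write x, move S, go to q2
q2 | zxz[x]zzy___   read x → write x, move S, go to q1
q1 | zxz[x]zzy___   read x → write x, move R, go to q1
q1 | zxzx[z]zy___   read z → write y, move R, go to q0
q0 | zxzxy[z]y___   read z → write x, move S, go to q2
q2 | zxzxy[x]y___   read x → write x, move S, go to q1
q1 | zxzxy[x]y___   read x → write x, move R, go to q1
q1 | zxzxyx[y]___   read y → write z, move R, go to q2
q2 | zxzxyxz[_]__   read _ → write _, move R, go to q0
q0 | zxzxyxz_[_]_   read _ → write z, move L, go to q0
q0 | zxzxyxz[_]z_   read _ → write z, move L, go to q0
q0 | zxzxyx[z]zz_   read z → write x, move S, go to q2
q2 | zxzxyx[x]zz_   read x → write x, move S, go to q1
q1 | zxzxyx[x]zz_   read x → write x, move R, go to q1
q1 | zxzxyxx[z]z_   read z → write y, move R, go to q0
q0 | zxzxyxxy[z]_   read z → write x, move S, go to q2
q2 | zxzxyxxy[x]_   read x → write x, move S, go to q1
q1 | zxzxyxxy[x]_   read x → write x, move R, go to q1
q1 | zxzxyxxyx[_]
The non-blank tape span at halt is zxzxyxxyx.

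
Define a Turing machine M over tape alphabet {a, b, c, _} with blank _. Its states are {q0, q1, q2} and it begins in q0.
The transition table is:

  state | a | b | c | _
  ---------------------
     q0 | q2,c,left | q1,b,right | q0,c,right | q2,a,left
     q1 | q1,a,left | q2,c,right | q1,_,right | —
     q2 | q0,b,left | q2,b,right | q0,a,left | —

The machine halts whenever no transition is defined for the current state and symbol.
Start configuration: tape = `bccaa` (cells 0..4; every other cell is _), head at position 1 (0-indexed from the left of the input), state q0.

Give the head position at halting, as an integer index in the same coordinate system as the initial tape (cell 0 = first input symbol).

3

state=q0 head=1 tape=b[c]caa   (q0,c)→(q0,c,right)
state=q0 head=2 tape=bc[c]aa   (q0,c)→(q0,c,right)
state=q0 head=3 tape=bcc[a]a   (q0,a)→(q2,c,left)
state=q2 head=2 tape=bc[c]ca   (q2,c)→(q0,a,left)
state=q0 head=1 tape=b[c]aca   (q0,c)→(q0,c,right)
state=q0 head=2 tape=bc[a]ca   (q0,a)→(q2,c,left)
state=q2 head=1 tape=b[c]cca   (q2,c)→(q0,a,left)
state=q0 head=0 tape=[b]acca   (q0,b)→(q1,b,right)
state=q1 head=1 tape=b[a]cca   (q1,a)→(q1,a,left)
state=q1 head=0 tape=[b]acca   (q1,b)→(q2,c,right)
state=q2 head=1 tape=c[a]cca   (q2,a)→(q0,b,left)
state=q0 head=0 tape=[c]bcca   (q0,c)→(q0,c,right)
state=q0 head=1 tape=c[b]cca   (q0,b)→(q1,b,right)
state=q1 head=2 tape=cb[c]ca   (q1,c)→(q1,_,right)
state=q1 head=3 tape=cb_[c]a   (q1,c)→(q1,_,right)
state=q1 head=4 tape=cb__[a]   (q1,a)→(q1,a,left)
state=q1 head=3 tape=cb_[_]a
At halt the head is at cell 3.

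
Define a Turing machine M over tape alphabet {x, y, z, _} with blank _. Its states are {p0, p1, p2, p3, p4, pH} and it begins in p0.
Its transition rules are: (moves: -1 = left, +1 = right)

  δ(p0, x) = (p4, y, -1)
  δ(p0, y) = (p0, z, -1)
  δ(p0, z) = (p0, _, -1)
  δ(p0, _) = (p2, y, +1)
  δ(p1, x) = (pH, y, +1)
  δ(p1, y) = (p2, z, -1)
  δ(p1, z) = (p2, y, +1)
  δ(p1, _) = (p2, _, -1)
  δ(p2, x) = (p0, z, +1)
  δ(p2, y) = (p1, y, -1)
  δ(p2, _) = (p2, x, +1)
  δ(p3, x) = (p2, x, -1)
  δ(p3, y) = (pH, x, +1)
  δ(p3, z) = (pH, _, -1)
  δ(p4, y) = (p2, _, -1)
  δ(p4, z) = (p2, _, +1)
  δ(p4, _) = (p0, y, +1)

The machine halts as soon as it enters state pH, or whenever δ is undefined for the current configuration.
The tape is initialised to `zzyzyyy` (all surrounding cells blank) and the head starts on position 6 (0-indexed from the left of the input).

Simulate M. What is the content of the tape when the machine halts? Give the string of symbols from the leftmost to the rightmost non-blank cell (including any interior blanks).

yxxz_zzz

p0 | _zzyzyy[y]   read y → write z, move -1, go to p0
p0 | _zzyzy[y]z   read y → write z, move -1, go to p0
p0 | _zzyz[y]zz   read y → write z, move -1, go to p0
p0 | _zzy[z]zzz   read z → write _, move -1, go to p0
p0 | _zz[y]_zzz   read y → write z, move -1, go to p0
p0 | _z[z]z_zzz   read z → write _, move -1, go to p0
p0 | _[z]_z_zzz   read z → write _, move -1, go to p0
p0 | [_]__z_zzz   read _ → write y, move +1, go to p2
p2 | y[_]_z_zzz   read _ → write x, move +1, go to p2
p2 | yx[_]z_zzz   read _ → write x, move +1, go to p2
p2 | yxx[z]_zzz
The non-blank tape span at halt is yxxz_zzz.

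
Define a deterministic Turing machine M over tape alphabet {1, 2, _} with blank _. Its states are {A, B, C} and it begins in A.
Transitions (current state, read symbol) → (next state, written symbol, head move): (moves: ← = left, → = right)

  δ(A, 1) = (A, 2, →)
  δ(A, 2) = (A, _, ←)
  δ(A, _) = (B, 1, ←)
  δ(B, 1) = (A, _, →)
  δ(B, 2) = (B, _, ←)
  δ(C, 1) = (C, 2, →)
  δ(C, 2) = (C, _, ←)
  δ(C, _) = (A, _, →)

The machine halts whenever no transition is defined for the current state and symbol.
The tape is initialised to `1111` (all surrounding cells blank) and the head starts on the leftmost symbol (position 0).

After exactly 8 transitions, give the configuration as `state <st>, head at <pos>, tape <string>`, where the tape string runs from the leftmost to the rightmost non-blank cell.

state B, head at 0, tape 2___1

state=A head=0 tape=[1]111_   (A,1)→(A,2,→)
state=A head=1 tape=2[1]11_   (A,1)→(A,2,→)
state=A head=2 tape=22[1]1_   (A,1)→(A,2,→)
state=A head=3 tape=222[1]_   (A,1)→(A,2,→)
state=A head=4 tape=2222[_]   (A,_)→(B,1,←)
state=B head=3 tape=222[2]1   (B,2)→(B,_,←)
state=B head=2 tape=22[2]_1   (B,2)→(B,_,←)
state=B head=1 tape=2[2]__1   (B,2)→(B,_,←)
state=B head=0 tape=[2]___1
After 8 steps: state B, head at 0, tape 2___1.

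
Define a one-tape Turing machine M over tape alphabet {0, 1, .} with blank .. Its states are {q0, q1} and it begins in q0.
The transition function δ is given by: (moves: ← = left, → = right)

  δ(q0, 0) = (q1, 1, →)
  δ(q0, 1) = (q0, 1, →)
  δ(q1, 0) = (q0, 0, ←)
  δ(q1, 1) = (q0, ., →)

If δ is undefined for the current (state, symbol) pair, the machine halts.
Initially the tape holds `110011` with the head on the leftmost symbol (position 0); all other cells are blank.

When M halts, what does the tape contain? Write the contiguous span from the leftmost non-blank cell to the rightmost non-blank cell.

q0 | [1]10011.   read 1 → write 1, move →, go to q0
q0 | 1[1]0011.   read 1 → write 1, move →, go to q0
q0 | 11[0]011.   read 0 → write 1, move →, go to q1
q1 | 111[0]11.   read 0 → write 0, move ←, go to q0
q0 | 11[1]011.   read 1 → write 1, move →, go to q0
q0 | 111[0]11.   read 0 → write 1, move →, go to q1
q1 | 1111[1]1.   read 1 → write ., move →, go to q0
q0 | 1111.[1].   read 1 → write 1, move →, go to q0
q0 | 1111.1[.]
The non-blank tape span at halt is 1111.1.

1111.1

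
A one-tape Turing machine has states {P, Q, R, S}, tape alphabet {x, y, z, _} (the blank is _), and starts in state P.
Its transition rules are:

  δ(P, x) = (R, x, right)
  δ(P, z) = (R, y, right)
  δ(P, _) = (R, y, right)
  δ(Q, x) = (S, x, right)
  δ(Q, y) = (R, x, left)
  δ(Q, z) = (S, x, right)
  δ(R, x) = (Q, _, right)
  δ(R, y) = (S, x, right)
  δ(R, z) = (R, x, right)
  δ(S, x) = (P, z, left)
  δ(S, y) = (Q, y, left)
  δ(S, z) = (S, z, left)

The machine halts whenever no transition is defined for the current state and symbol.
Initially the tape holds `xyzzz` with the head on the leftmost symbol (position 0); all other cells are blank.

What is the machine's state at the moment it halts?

R

P | [x]yzzz_   read x → write x, move right, go to R
R | x[y]zzz_   read y → write x, move right, go to S
S | xx[z]zz_   read z → write z, move left, go to S
S | x[x]zzz_   read x → write z, move left, go to P
P | [x]zzzz_   read x → write x, move right, go to R
R | x[z]zzz_   read z → write x, move right, go to R
R | xx[z]zz_   read z → write x, move right, go to R
R | xxx[z]z_   read z → write x, move right, go to R
R | xxxx[z]_   read z → write x, move right, go to R
R | xxxxx[_]
No transition is defined for (R, _); M halts in state R.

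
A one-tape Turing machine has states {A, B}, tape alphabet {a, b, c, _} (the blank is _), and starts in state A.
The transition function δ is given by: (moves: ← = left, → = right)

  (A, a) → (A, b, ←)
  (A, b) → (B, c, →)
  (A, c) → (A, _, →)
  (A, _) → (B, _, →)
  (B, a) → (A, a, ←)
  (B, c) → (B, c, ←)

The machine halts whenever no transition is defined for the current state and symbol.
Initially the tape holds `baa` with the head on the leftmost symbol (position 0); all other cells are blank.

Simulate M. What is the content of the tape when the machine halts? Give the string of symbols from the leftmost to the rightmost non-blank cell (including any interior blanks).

ba

state=A head=0 tape=[b]aa   (A,b)→(B,c,→)
state=B head=1 tape=c[a]a   (B,a)→(A,a,←)
state=A head=0 tape=[c]aa   (A,c)→(A,_,→)
state=A head=1 tape=_[a]a   (A,a)→(A,b,←)
state=A head=0 tape=[_]ba   (A,_)→(B,_,→)
state=B head=1 tape=_[b]a
The non-blank tape span at halt is ba.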